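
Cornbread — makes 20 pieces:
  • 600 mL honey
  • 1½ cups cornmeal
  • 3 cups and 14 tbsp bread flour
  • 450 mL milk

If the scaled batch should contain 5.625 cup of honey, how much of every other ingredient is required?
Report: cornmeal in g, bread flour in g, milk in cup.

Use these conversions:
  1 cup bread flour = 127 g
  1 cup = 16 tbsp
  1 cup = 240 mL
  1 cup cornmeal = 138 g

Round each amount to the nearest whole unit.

The original recipe has 2.5 cup of honey, so the scaling factor is 5.625 ÷ 2.5 = 9/4 = 2.25.
cornmeal: 1.5 cup × 9/4 × 138 g/cup ≈ 466 g
bread flour: (3 cup + 14 tbsp = 3.875 cup) × 9/4 × 127 g/cup ≈ 1107 g
milk: 450 mL × 9/4 ÷ 240 mL/cup ≈ 4 cup

cornmeal: 466 g; bread flour: 1107 g; milk: 4 cup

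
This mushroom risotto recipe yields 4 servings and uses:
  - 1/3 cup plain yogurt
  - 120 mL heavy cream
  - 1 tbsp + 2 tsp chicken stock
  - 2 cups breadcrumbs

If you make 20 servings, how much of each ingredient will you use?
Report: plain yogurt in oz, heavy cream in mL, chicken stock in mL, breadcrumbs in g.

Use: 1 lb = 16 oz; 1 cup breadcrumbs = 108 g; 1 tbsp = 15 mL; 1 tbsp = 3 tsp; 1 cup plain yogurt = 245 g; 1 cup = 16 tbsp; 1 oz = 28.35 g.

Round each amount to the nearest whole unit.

Scaling factor: 20/4 = 5.
plain yogurt: 1/3 cup × 5 × 245 g/cup ÷ 28.35 g/oz ≈ 14 oz
heavy cream: 120 mL × 5 = 600 mL
chicken stock: (1 tbsp + 2 tsp = 5/3 tbsp) × 5 × 15 mL/tbsp = 125 mL
breadcrumbs: 2 cup × 5 × 108 g/cup = 1080 g

plain yogurt: 14 oz; heavy cream: 600 mL; chicken stock: 125 mL; breadcrumbs: 1080 g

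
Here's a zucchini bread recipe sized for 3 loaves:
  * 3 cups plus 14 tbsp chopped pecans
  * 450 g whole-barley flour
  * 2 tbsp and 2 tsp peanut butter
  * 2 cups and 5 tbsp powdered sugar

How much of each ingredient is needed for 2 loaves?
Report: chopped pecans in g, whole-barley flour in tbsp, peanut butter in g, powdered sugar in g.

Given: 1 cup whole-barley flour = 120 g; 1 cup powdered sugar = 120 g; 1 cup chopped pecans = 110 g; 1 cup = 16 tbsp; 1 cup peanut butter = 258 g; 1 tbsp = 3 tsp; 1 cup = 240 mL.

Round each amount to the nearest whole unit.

Scaling factor: 2/3.
chopped pecans: (3 cup + 14 tbsp = 3.875 cup) × 2/3 × 110 g/cup ≈ 284 g
whole-barley flour: 450 g × 2/3 ÷ 120 g/cup × 16 tbsp/cup = 40 tbsp
peanut butter: (2 tbsp + 2 tsp = 8/3 tbsp) × 2/3 ÷ 16 tbsp/cup × 258 g/cup ≈ 29 g
powdered sugar: (2 cup + 5 tbsp = 2.3125 cup) × 2/3 × 120 g/cup = 185 g

chopped pecans: 284 g; whole-barley flour: 40 tbsp; peanut butter: 29 g; powdered sugar: 185 g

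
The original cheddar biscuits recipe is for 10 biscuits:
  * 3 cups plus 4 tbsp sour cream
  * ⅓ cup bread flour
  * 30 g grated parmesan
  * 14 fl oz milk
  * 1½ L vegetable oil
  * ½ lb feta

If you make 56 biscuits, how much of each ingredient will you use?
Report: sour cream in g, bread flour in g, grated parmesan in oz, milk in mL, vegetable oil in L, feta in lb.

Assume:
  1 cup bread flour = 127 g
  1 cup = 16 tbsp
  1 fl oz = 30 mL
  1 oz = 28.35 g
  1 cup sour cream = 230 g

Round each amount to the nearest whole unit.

sour cream: 4186 g; bread flour: 237 g; grated parmesan: 6 oz; milk: 2352 mL; vegetable oil: 8 L; feta: 3 lb

Scaling factor: 56/10 = 28/5 = 5.6.
sour cream: (3 cup + 4 tbsp = 3.25 cup) × 28/5 × 230 g/cup = 4186 g
bread flour: 1/3 cup × 28/5 × 127 g/cup ≈ 237 g
grated parmesan: 30 g × 28/5 ÷ 28.35 g/oz ≈ 6 oz
milk: 14 fl oz × 28/5 × 30 mL/fl oz = 2352 mL
vegetable oil: 1.5 L × 28/5 ≈ 8 L
feta: 0.5 lb × 28/5 ≈ 3 lb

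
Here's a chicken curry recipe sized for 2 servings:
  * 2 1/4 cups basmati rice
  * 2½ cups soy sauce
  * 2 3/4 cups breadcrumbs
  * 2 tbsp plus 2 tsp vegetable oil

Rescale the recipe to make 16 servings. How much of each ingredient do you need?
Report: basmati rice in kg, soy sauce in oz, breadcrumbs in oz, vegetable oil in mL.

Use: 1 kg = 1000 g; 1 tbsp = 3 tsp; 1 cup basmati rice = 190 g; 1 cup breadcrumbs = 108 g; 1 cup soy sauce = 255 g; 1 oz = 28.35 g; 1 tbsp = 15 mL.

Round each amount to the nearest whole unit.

Scaling factor: 16/2 = 8.
basmati rice: 2.25 cup × 8 × 190 g/cup ÷ 1000 g/kg ≈ 3 kg
soy sauce: 2.5 cup × 8 × 255 g/cup ÷ 28.35 g/oz ≈ 180 oz
breadcrumbs: 2.75 cup × 8 × 108 g/cup ÷ 28.35 g/oz ≈ 84 oz
vegetable oil: (2 tbsp + 2 tsp = 8/3 tbsp) × 8 × 15 mL/tbsp = 320 mL

basmati rice: 3 kg; soy sauce: 180 oz; breadcrumbs: 84 oz; vegetable oil: 320 mL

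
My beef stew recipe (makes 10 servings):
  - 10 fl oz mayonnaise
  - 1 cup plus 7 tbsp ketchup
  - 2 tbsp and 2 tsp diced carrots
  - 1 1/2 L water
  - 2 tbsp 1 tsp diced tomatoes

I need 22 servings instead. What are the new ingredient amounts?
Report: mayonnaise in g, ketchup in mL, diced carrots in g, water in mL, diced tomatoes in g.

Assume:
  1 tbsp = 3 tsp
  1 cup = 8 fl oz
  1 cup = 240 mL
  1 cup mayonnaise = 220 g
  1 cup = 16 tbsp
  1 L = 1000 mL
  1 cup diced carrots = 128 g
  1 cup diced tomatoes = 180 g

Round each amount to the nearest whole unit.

mayonnaise: 605 g; ketchup: 759 mL; diced carrots: 47 g; water: 3300 mL; diced tomatoes: 58 g

Scaling factor: 22/10 = 11/5 = 2.2.
mayonnaise: 10 fl oz × 11/5 ÷ 8 fl oz/cup × 220 g/cup = 605 g
ketchup: (1 cup + 7 tbsp = 1.4375 cup) × 11/5 × 240 mL/cup = 759 mL
diced carrots: (2 tbsp + 2 tsp = 8/3 tbsp) × 11/5 ÷ 16 tbsp/cup × 128 g/cup ≈ 47 g
water: 1.5 L × 11/5 × 1000 mL/L = 3300 mL
diced tomatoes: (2 tbsp + 1 tsp = 7/3 tbsp) × 11/5 ÷ 16 tbsp/cup × 180 g/cup ≈ 58 g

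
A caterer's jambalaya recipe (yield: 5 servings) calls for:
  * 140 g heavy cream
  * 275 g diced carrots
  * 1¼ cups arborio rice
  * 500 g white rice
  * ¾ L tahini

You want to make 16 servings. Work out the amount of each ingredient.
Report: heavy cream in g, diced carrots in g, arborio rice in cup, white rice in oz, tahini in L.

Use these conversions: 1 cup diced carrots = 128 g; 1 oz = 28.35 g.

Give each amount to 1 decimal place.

heavy cream: 448.0 g; diced carrots: 880.0 g; arborio rice: 4.0 cup; white rice: 56.4 oz; tahini: 2.4 L

Scaling factor: 16/5 = 3.2.
heavy cream: 140 g × 16/5 = 448.0 g
diced carrots: 275 g × 16/5 = 880.0 g
arborio rice: 1.25 cup × 16/5 = 4.0 cup
white rice: 500 g × 16/5 ÷ 28.35 g/oz ≈ 56.4 oz
tahini: 0.75 L × 16/5 = 2.4 L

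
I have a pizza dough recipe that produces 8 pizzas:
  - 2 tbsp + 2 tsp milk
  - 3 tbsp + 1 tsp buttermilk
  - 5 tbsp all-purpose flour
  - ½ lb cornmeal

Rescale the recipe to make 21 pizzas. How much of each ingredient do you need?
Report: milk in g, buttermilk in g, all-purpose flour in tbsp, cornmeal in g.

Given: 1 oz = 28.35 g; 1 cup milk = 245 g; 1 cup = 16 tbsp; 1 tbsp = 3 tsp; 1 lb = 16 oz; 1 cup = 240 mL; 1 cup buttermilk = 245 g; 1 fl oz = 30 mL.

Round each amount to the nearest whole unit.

Scaling factor: 21/8 = 2.625.
milk: (2 tbsp + 2 tsp = 8/3 tbsp) × 21/8 ÷ 16 tbsp/cup × 245 g/cup ≈ 107 g
buttermilk: (3 tbsp + 1 tsp = 10/3 tbsp) × 21/8 ÷ 16 tbsp/cup × 245 g/cup ≈ 134 g
all-purpose flour: 5 tbsp × 21/8 ≈ 13 tbsp
cornmeal: 0.5 lb × 21/8 × 16 oz/lb × 28.35 g/oz ≈ 595 g

milk: 107 g; buttermilk: 134 g; all-purpose flour: 13 tbsp; cornmeal: 595 g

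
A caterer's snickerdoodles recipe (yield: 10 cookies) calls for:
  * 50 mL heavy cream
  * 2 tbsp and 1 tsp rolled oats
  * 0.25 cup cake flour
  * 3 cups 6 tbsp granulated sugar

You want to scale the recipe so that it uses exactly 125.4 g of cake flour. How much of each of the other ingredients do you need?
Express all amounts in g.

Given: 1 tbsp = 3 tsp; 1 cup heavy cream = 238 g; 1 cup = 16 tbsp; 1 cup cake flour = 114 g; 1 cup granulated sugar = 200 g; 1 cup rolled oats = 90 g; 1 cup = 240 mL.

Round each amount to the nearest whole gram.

The original recipe has 28.5 g of cake flour, so the scaling factor is 125.4 ÷ 28.5 = 22/5 = 4.4.
heavy cream: 50 mL × 22/5 ÷ 240 mL/cup × 238 g/cup ≈ 218 g
rolled oats: (2 tbsp + 1 tsp = 7/3 tbsp) × 22/5 ÷ 16 tbsp/cup × 90 g/cup ≈ 58 g
granulated sugar: (3 cup + 6 tbsp = 3.375 cup) × 22/5 × 200 g/cup = 2970 g

heavy cream: 218 g; rolled oats: 58 g; granulated sugar: 2970 g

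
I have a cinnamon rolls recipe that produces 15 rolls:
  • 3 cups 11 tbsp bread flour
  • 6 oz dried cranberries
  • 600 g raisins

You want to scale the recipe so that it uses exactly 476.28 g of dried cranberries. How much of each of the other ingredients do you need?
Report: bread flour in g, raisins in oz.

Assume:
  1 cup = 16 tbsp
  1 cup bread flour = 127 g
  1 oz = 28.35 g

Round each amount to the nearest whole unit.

bread flour: 1311 g; raisins: 59 oz

The original recipe has 170.1 g of dried cranberries, so the scaling factor is 476.28 ÷ 170.1 = 14/5 = 2.8.
bread flour: (3 cup + 11 tbsp = 3.6875 cup) × 14/5 × 127 g/cup ≈ 1311 g
raisins: 600 g × 14/5 ÷ 28.35 g/oz ≈ 59 oz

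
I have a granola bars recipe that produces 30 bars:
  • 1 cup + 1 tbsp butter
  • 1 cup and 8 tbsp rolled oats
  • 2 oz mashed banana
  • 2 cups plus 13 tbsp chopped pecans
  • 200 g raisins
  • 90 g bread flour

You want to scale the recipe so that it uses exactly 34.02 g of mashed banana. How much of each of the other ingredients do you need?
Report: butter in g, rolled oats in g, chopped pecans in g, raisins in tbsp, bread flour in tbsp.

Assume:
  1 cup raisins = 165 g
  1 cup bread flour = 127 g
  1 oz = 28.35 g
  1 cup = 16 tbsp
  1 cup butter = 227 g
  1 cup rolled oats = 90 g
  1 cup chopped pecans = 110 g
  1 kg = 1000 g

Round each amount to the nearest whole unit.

butter: 145 g; rolled oats: 81 g; chopped pecans: 186 g; raisins: 12 tbsp; bread flour: 7 tbsp

The original recipe has 56.7 g of mashed banana, so the scaling factor is 34.02 ÷ 56.7 = 3/5 = 0.6.
butter: (1 cup + 1 tbsp = 1.0625 cup) × 3/5 × 227 g/cup ≈ 145 g
rolled oats: (1 cup + 8 tbsp = 1.5 cup) × 3/5 × 90 g/cup = 81 g
chopped pecans: (2 cup + 13 tbsp = 2.8125 cup) × 3/5 × 110 g/cup ≈ 186 g
raisins: 200 g × 3/5 ÷ 165 g/cup × 16 tbsp/cup ≈ 12 tbsp
bread flour: 90 g × 3/5 ÷ 127 g/cup × 16 tbsp/cup ≈ 7 tbsp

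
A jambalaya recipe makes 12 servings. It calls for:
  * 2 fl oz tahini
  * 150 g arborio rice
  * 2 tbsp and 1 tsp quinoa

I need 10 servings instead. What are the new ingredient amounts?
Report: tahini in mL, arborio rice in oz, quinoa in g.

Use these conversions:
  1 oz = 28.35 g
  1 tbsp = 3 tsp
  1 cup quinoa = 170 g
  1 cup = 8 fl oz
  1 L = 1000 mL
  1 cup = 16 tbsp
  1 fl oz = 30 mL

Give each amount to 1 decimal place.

Scaling factor: 10/12 = 5/6.
tahini: 2 fl oz × 5/6 × 30 mL/fl oz = 50.0 mL
arborio rice: 150 g × 5/6 ÷ 28.35 g/oz ≈ 4.4 oz
quinoa: (2 tbsp + 1 tsp = 7/3 tbsp) × 5/6 ÷ 16 tbsp/cup × 170 g/cup ≈ 20.7 g

tahini: 50.0 mL; arborio rice: 4.4 oz; quinoa: 20.7 g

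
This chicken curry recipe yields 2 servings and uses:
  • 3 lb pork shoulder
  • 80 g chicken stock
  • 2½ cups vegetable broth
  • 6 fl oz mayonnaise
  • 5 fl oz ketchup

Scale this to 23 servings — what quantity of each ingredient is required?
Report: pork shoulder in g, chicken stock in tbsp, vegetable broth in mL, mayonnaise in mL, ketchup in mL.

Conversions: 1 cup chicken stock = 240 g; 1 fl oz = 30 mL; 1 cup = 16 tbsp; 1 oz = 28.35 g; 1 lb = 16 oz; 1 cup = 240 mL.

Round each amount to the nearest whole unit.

Scaling factor: 23/2 = 11.5.
pork shoulder: 3 lb × 23/2 × 16 oz/lb × 28.35 g/oz ≈ 15649 g
chicken stock: 80 g × 23/2 ÷ 240 g/cup × 16 tbsp/cup ≈ 61 tbsp
vegetable broth: 2.5 cup × 23/2 × 240 mL/cup = 6900 mL
mayonnaise: 6 fl oz × 23/2 × 30 mL/fl oz = 2070 mL
ketchup: 5 fl oz × 23/2 × 30 mL/fl oz = 1725 mL

pork shoulder: 15649 g; chicken stock: 61 tbsp; vegetable broth: 6900 mL; mayonnaise: 2070 mL; ketchup: 1725 mL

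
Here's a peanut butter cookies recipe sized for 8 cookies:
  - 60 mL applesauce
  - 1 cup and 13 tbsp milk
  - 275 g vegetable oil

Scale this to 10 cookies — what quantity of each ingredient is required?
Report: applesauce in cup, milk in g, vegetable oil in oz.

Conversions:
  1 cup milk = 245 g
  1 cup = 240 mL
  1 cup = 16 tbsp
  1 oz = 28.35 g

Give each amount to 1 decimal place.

Scaling factor: 10/8 = 5/4 = 1.25.
applesauce: 60 mL × 5/4 ÷ 240 mL/cup ≈ 0.3 cup
milk: (1 cup + 13 tbsp = 1.8125 cup) × 5/4 × 245 g/cup ≈ 555.1 g
vegetable oil: 275 g × 5/4 ÷ 28.35 g/oz ≈ 12.1 oz

applesauce: 0.3 cup; milk: 555.1 g; vegetable oil: 12.1 oz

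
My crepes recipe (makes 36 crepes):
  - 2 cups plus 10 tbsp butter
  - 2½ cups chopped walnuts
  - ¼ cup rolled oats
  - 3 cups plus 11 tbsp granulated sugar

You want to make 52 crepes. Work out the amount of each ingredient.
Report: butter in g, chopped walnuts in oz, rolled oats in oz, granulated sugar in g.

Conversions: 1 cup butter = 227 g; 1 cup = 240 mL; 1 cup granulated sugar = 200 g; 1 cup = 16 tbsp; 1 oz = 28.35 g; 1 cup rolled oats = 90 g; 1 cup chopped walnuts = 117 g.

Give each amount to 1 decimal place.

butter: 860.7 g; chopped walnuts: 14.9 oz; rolled oats: 1.1 oz; granulated sugar: 1065.3 g

Scaling factor: 52/36 = 13/9.
butter: (2 cup + 10 tbsp = 2.625 cup) × 13/9 × 227 g/cup ≈ 860.7 g
chopped walnuts: 2.5 cup × 13/9 × 117 g/cup ÷ 28.35 g/oz ≈ 14.9 oz
rolled oats: 0.25 cup × 13/9 × 90 g/cup ÷ 28.35 g/oz ≈ 1.1 oz
granulated sugar: (3 cup + 11 tbsp = 3.6875 cup) × 13/9 × 200 g/cup ≈ 1065.3 g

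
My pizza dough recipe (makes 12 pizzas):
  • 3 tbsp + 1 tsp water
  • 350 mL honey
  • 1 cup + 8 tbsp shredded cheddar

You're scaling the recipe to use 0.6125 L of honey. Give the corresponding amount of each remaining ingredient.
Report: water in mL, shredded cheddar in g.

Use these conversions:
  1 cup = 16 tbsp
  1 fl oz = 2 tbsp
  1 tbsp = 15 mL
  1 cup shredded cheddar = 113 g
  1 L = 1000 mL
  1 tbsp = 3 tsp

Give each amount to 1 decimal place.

The original recipe has 0.35 L of honey, so the scaling factor is 0.6125 ÷ 0.35 = 7/4 = 1.75.
water: (3 tbsp + 1 tsp = 10/3 tbsp) × 7/4 × 15 mL/tbsp = 87.5 mL
shredded cheddar: (1 cup + 8 tbsp = 1.5 cup) × 7/4 × 113 g/cup ≈ 296.6 g

water: 87.5 mL; shredded cheddar: 296.6 g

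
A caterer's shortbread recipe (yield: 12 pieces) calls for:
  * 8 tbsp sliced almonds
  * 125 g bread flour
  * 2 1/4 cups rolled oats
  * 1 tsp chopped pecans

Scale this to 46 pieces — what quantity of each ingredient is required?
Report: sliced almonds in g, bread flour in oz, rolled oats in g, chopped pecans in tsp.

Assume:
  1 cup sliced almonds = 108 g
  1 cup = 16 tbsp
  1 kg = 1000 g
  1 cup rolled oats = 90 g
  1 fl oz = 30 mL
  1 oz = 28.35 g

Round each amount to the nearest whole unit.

Scaling factor: 46/12 = 23/6.
sliced almonds: 8 tbsp × 23/6 ÷ 16 tbsp/cup × 108 g/cup = 207 g
bread flour: 125 g × 23/6 ÷ 28.35 g/oz ≈ 17 oz
rolled oats: 2.25 cup × 23/6 × 90 g/cup ≈ 776 g
chopped pecans: 1 tsp × 23/6 ≈ 4 tsp

sliced almonds: 207 g; bread flour: 17 oz; rolled oats: 776 g; chopped pecans: 4 tsp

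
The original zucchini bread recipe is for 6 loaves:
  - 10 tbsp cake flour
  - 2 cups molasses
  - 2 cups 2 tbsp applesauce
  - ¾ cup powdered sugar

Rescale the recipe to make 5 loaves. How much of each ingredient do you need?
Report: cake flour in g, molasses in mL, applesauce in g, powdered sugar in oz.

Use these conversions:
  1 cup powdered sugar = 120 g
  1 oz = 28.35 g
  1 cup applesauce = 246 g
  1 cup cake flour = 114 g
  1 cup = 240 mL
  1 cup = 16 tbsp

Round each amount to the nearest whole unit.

cake flour: 59 g; molasses: 400 mL; applesauce: 436 g; powdered sugar: 3 oz

Scaling factor: 5/6.
cake flour: 10 tbsp × 5/6 ÷ 16 tbsp/cup × 114 g/cup ≈ 59 g
molasses: 2 cup × 5/6 × 240 mL/cup = 400 mL
applesauce: (2 cup + 2 tbsp = 2.125 cup) × 5/6 × 246 g/cup ≈ 436 g
powdered sugar: 0.75 cup × 5/6 × 120 g/cup ÷ 28.35 g/oz ≈ 3 oz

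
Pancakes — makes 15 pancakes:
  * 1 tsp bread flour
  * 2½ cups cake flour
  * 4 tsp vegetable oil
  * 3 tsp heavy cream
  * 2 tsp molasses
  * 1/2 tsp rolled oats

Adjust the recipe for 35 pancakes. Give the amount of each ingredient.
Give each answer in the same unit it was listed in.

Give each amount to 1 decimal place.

Scaling factor: 35/15 = 7/3.
bread flour: 1 tsp × 7/3 ≈ 2.3 tsp
cake flour: 2.5 cup × 7/3 ≈ 5.8 cup
vegetable oil: 4 tsp × 7/3 ≈ 9.3 tsp
heavy cream: 3 tsp × 7/3 = 7.0 tsp
molasses: 2 tsp × 7/3 ≈ 4.7 tsp
rolled oats: 0.5 tsp × 7/3 ≈ 1.2 tsp

bread flour: 2.3 tsp; cake flour: 5.8 cup; vegetable oil: 9.3 tsp; heavy cream: 7.0 tsp; molasses: 4.7 tsp; rolled oats: 1.2 tsp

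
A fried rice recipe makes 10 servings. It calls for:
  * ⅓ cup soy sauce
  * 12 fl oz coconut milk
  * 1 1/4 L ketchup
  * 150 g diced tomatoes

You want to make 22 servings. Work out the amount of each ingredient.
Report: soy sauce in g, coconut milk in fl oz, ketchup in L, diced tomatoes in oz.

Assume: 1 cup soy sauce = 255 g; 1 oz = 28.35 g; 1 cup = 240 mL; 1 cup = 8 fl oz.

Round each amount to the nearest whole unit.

Scaling factor: 22/10 = 11/5 = 2.2.
soy sauce: 1/3 cup × 11/5 × 255 g/cup = 187 g
coconut milk: 12 fl oz × 11/5 ≈ 26 fl oz
ketchup: 1.25 L × 11/5 ≈ 3 L
diced tomatoes: 150 g × 11/5 ÷ 28.35 g/oz ≈ 12 oz

soy sauce: 187 g; coconut milk: 26 fl oz; ketchup: 3 L; diced tomatoes: 12 oz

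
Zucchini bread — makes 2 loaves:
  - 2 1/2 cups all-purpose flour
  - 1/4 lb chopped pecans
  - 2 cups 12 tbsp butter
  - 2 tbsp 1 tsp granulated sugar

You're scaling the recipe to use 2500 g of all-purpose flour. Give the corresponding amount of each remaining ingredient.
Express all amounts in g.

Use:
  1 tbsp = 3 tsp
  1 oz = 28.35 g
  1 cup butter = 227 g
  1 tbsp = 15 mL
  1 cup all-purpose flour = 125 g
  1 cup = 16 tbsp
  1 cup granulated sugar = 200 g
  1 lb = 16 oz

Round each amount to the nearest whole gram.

The original recipe has 312.5 g of all-purpose flour, so the scaling factor is 2500 ÷ 312.5 = 8.
chopped pecans: 0.25 lb × 8 × 16 oz/lb × 28.35 g/oz ≈ 907 g
butter: (2 cup + 12 tbsp = 2.75 cup) × 8 × 227 g/cup = 4994 g
granulated sugar: (2 tbsp + 1 tsp = 7/3 tbsp) × 8 ÷ 16 tbsp/cup × 200 g/cup ≈ 233 g

chopped pecans: 907 g; butter: 4994 g; granulated sugar: 233 g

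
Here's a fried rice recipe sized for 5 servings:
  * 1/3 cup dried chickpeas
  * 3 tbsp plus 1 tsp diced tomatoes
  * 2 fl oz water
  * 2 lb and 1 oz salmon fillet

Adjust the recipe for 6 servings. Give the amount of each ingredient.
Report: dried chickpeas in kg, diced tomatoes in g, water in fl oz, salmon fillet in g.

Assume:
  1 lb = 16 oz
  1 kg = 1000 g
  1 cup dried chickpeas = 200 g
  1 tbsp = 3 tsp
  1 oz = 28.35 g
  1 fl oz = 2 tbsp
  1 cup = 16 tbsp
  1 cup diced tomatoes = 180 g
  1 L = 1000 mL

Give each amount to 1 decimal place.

Scaling factor: 6/5 = 1.2.
dried chickpeas: 1/3 cup × 6/5 × 200 g/cup ÷ 1000 g/kg ≈ 0.1 kg
diced tomatoes: (3 tbsp + 1 tsp = 10/3 tbsp) × 6/5 ÷ 16 tbsp/cup × 180 g/cup = 45.0 g
water: 2 fl oz × 6/5 = 2.4 fl oz
salmon fillet: (2 lb + 1 oz = 2.0625 lb) × 6/5 × 16 oz/lb × 28.35 g/oz ≈ 1122.7 g

dried chickpeas: 0.1 kg; diced tomatoes: 45.0 g; water: 2.4 fl oz; salmon fillet: 1122.7 g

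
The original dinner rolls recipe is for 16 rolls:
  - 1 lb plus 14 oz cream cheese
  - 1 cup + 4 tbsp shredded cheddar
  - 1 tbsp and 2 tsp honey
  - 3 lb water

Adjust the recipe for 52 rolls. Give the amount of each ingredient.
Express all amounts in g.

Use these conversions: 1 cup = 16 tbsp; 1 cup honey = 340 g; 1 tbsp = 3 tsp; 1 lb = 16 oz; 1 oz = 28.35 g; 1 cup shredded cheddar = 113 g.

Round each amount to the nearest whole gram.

cream cheese: 2764 g; shredded cheddar: 459 g; honey: 115 g; water: 4423 g

Scaling factor: 52/16 = 13/4 = 3.25.
cream cheese: (1 lb + 14 oz = 1.875 lb) × 13/4 × 16 oz/lb × 28.35 g/oz ≈ 2764 g
shredded cheddar: (1 cup + 4 tbsp = 1.25 cup) × 13/4 × 113 g/cup ≈ 459 g
honey: (1 tbsp + 2 tsp = 5/3 tbsp) × 13/4 ÷ 16 tbsp/cup × 340 g/cup ≈ 115 g
water: 3 lb × 13/4 × 16 oz/lb × 28.35 g/oz ≈ 4423 g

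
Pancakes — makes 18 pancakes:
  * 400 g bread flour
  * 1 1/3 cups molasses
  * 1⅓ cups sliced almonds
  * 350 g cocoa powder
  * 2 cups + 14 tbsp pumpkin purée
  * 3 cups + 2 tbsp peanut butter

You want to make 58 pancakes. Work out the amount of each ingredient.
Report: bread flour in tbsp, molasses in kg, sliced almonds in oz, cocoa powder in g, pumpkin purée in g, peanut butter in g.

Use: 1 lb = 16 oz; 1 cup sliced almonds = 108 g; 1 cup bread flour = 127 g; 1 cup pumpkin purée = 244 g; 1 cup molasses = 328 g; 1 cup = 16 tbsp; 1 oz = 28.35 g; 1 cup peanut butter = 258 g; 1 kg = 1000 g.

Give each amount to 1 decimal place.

Scaling factor: 58/18 = 29/9.
bread flour: 400 g × 29/9 ÷ 127 g/cup × 16 tbsp/cup ≈ 162.4 tbsp
molasses: 4/3 cup × 29/9 × 328 g/cup ÷ 1000 g/kg ≈ 1.4 kg
sliced almonds: 4/3 cup × 29/9 × 108 g/cup ÷ 28.35 g/oz ≈ 16.4 oz
cocoa powder: 350 g × 29/9 ≈ 1127.8 g
pumpkin purée: (2 cup + 14 tbsp = 2.875 cup) × 29/9 × 244 g/cup ≈ 2260.4 g
peanut butter: (3 cup + 2 tbsp = 3.125 cup) × 29/9 × 258 g/cup ≈ 2597.9 g

bread flour: 162.4 tbsp; molasses: 1.4 kg; sliced almonds: 16.4 oz; cocoa powder: 1127.8 g; pumpkin purée: 2260.4 g; peanut butter: 2597.9 g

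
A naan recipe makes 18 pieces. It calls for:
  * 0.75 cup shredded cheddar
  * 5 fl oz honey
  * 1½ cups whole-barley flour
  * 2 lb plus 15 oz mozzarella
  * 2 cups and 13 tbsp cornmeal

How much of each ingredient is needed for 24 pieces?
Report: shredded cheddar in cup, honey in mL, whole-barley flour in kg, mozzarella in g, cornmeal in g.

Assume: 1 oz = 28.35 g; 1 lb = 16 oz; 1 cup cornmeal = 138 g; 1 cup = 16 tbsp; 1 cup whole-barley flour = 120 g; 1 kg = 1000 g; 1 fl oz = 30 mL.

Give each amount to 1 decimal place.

shredded cheddar: 1.0 cup; honey: 200.0 mL; whole-barley flour: 0.2 kg; mozzarella: 1776.6 g; cornmeal: 517.5 g

Scaling factor: 24/18 = 4/3.
shredded cheddar: 0.75 cup × 4/3 = 1.0 cup
honey: 5 fl oz × 4/3 × 30 mL/fl oz = 200.0 mL
whole-barley flour: 1.5 cup × 4/3 × 120 g/cup ÷ 1000 g/kg ≈ 0.2 kg
mozzarella: (2 lb + 15 oz = 2.9375 lb) × 4/3 × 16 oz/lb × 28.35 g/oz = 1776.6 g
cornmeal: (2 cup + 13 tbsp = 2.8125 cup) × 4/3 × 138 g/cup = 517.5 g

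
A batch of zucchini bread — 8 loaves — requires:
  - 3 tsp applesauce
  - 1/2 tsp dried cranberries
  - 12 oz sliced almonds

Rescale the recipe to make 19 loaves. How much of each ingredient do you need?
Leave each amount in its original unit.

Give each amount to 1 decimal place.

applesauce: 7.1 tsp; dried cranberries: 1.2 tsp; sliced almonds: 28.5 oz

Scaling factor: 19/8 = 2.375.
applesauce: 3 tsp × 19/8 ≈ 7.1 tsp
dried cranberries: 0.5 tsp × 19/8 ≈ 1.2 tsp
sliced almonds: 12 oz × 19/8 = 28.5 oz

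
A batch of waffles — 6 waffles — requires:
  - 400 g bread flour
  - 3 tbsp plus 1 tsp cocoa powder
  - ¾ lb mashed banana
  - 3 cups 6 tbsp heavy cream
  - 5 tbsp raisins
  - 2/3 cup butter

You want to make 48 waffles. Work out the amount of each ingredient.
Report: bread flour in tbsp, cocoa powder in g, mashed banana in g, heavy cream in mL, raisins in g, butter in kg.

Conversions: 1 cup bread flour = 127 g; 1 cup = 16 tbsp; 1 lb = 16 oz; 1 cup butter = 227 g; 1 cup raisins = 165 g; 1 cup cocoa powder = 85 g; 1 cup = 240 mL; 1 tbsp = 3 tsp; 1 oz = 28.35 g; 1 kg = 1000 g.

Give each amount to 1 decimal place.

Scaling factor: 48/6 = 8.
bread flour: 400 g × 8 ÷ 127 g/cup × 16 tbsp/cup ≈ 403.1 tbsp
cocoa powder: (3 tbsp + 1 tsp = 10/3 tbsp) × 8 ÷ 16 tbsp/cup × 85 g/cup ≈ 141.7 g
mashed banana: 0.75 lb × 8 × 16 oz/lb × 28.35 g/oz = 2721.6 g
heavy cream: (3 cup + 6 tbsp = 3.375 cup) × 8 × 240 mL/cup = 6480.0 mL
raisins: 5 tbsp × 8 ÷ 16 tbsp/cup × 165 g/cup = 412.5 g
butter: 2/3 cup × 8 × 227 g/cup ÷ 1000 g/kg ≈ 1.2 kg

bread flour: 403.1 tbsp; cocoa powder: 141.7 g; mashed banana: 2721.6 g; heavy cream: 6480.0 mL; raisins: 412.5 g; butter: 1.2 kg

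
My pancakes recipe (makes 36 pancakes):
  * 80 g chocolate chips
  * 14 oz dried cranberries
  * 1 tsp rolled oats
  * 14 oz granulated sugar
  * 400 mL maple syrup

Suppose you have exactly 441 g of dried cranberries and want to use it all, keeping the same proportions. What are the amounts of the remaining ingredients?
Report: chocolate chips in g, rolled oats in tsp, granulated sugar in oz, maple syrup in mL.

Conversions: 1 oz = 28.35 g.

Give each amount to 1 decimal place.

chocolate chips: 88.9 g; rolled oats: 1.1 tsp; granulated sugar: 15.6 oz; maple syrup: 444.4 mL

The original recipe has 396.9 g of dried cranberries, so the scaling factor is 441 ÷ 396.9 = 10/9.
chocolate chips: 80 g × 10/9 ≈ 88.9 g
rolled oats: 1 tsp × 10/9 ≈ 1.1 tsp
granulated sugar: 14 oz × 10/9 ≈ 15.6 oz
maple syrup: 400 mL × 10/9 ≈ 444.4 mL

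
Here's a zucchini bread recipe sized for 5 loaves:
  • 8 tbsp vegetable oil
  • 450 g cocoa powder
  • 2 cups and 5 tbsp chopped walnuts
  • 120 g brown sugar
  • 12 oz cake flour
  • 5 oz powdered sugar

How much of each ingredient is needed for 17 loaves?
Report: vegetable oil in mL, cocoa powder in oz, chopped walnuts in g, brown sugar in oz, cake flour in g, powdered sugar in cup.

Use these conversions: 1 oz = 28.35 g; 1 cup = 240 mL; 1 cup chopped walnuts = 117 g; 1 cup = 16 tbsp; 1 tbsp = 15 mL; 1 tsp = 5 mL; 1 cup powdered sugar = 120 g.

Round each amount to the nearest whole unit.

Scaling factor: 17/5 = 3.4.
vegetable oil: 8 tbsp × 17/5 × 15 mL/tbsp = 408 mL
cocoa powder: 450 g × 17/5 ÷ 28.35 g/oz ≈ 54 oz
chopped walnuts: (2 cup + 5 tbsp = 2.3125 cup) × 17/5 × 117 g/cup ≈ 920 g
brown sugar: 120 g × 17/5 ÷ 28.35 g/oz ≈ 14 oz
cake flour: 12 oz × 17/5 × 28.35 g/oz ≈ 1157 g
powdered sugar: 5 oz × 17/5 × 28.35 g/oz ÷ 120 g/cup ≈ 4 cup

vegetable oil: 408 mL; cocoa powder: 54 oz; chopped walnuts: 920 g; brown sugar: 14 oz; cake flour: 1157 g; powdered sugar: 4 cup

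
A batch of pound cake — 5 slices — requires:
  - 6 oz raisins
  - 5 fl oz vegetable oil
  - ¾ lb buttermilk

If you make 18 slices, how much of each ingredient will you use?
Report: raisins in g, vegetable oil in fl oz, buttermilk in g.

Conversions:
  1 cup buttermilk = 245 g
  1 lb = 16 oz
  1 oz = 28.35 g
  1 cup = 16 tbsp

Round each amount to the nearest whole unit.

raisins: 612 g; vegetable oil: 18 fl oz; buttermilk: 1225 g

Scaling factor: 18/5 = 3.6.
raisins: 6 oz × 18/5 × 28.35 g/oz ≈ 612 g
vegetable oil: 5 fl oz × 18/5 = 18 fl oz
buttermilk: 0.75 lb × 18/5 × 16 oz/lb × 28.35 g/oz ≈ 1225 g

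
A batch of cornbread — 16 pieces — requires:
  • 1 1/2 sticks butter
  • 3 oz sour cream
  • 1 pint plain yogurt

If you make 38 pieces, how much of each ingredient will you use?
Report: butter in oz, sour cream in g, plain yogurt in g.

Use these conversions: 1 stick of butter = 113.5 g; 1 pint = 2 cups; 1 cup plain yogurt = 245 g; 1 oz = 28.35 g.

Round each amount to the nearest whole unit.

butter: 14 oz; sour cream: 202 g; plain yogurt: 1164 g

Scaling factor: 38/16 = 19/8 = 2.375.
butter: 1.5 stick × 19/8 × 113.5 g/stick ÷ 28.35 g/oz ≈ 14 oz
sour cream: 3 oz × 19/8 × 28.35 g/oz ≈ 202 g
plain yogurt: 1 pint × 19/8 × 2 cup/pint × 245 g/cup ≈ 1164 g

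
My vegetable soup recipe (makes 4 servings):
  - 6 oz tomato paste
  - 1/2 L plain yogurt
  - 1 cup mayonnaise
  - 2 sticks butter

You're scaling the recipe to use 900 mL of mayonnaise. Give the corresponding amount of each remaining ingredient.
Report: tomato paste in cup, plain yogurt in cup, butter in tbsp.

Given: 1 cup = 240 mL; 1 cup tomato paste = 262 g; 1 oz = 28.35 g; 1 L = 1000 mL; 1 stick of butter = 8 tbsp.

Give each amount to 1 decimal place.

The original recipe has 240 mL of mayonnaise, so the scaling factor is 900 ÷ 240 = 15/4 = 3.75.
tomato paste: 6 oz × 15/4 × 28.35 g/oz ÷ 262 g/cup ≈ 2.4 cup
plain yogurt: 0.5 L × 15/4 × 1000 mL/L ÷ 240 mL/cup ≈ 7.8 cup
butter: 2 stick × 15/4 × 8 tbsp/stick = 60.0 tbsp

tomato paste: 2.4 cup; plain yogurt: 7.8 cup; butter: 60.0 tbsp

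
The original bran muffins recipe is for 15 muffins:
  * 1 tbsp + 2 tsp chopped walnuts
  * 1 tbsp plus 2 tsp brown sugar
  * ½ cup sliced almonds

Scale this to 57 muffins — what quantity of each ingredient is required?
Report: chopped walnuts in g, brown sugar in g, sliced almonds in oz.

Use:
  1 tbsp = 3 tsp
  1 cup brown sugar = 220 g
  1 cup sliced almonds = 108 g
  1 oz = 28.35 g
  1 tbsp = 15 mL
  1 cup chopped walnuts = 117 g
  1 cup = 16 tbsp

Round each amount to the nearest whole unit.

chopped walnuts: 46 g; brown sugar: 87 g; sliced almonds: 7 oz

Scaling factor: 57/15 = 19/5 = 3.8.
chopped walnuts: (1 tbsp + 2 tsp = 5/3 tbsp) × 19/5 ÷ 16 tbsp/cup × 117 g/cup ≈ 46 g
brown sugar: (1 tbsp + 2 tsp = 5/3 tbsp) × 19/5 ÷ 16 tbsp/cup × 220 g/cup ≈ 87 g
sliced almonds: 0.5 cup × 19/5 × 108 g/cup ÷ 28.35 g/oz ≈ 7 oz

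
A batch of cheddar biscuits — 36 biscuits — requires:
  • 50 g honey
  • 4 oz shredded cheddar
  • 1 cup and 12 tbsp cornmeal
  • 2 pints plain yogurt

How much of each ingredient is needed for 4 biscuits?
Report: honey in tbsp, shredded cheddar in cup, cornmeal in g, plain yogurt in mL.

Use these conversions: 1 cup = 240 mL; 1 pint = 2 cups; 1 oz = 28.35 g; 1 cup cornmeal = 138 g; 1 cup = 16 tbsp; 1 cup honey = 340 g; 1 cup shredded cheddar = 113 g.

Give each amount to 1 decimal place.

honey: 0.3 tbsp; shredded cheddar: 0.1 cup; cornmeal: 26.8 g; plain yogurt: 106.7 mL

Scaling factor: 4/36 = 1/9.
honey: 50 g × 1/9 ÷ 340 g/cup × 16 tbsp/cup ≈ 0.3 tbsp
shredded cheddar: 4 oz × 1/9 × 28.35 g/oz ÷ 113 g/cup ≈ 0.1 cup
cornmeal: (1 cup + 12 tbsp = 1.75 cup) × 1/9 × 138 g/cup ≈ 26.8 g
plain yogurt: 2 pint × 1/9 × 2 cup/pint × 240 mL/cup ≈ 106.7 mL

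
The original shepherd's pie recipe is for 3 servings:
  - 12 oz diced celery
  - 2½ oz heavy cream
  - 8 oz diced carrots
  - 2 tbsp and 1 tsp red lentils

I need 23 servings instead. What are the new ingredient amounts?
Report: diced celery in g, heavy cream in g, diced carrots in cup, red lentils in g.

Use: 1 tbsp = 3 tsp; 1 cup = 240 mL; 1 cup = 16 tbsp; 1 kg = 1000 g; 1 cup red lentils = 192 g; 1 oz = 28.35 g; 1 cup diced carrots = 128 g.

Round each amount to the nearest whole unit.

Scaling factor: 23/3.
diced celery: 12 oz × 23/3 × 28.35 g/oz ≈ 2608 g
heavy cream: 2.5 oz × 23/3 × 28.35 g/oz ≈ 543 g
diced carrots: 8 oz × 23/3 × 28.35 g/oz ÷ 128 g/cup ≈ 14 cup
red lentils: (2 tbsp + 1 tsp = 7/3 tbsp) × 23/3 ÷ 16 tbsp/cup × 192 g/cup ≈ 215 g

diced celery: 2608 g; heavy cream: 543 g; diced carrots: 14 cup; red lentils: 215 g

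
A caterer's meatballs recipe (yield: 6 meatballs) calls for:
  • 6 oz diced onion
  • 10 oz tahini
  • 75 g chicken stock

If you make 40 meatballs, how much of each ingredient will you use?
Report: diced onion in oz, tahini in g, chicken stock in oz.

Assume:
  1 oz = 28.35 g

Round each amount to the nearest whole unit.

Scaling factor: 40/6 = 20/3.
diced onion: 6 oz × 20/3 = 40 oz
tahini: 10 oz × 20/3 × 28.35 g/oz = 1890 g
chicken stock: 75 g × 20/3 ÷ 28.35 g/oz ≈ 18 oz

diced onion: 40 oz; tahini: 1890 g; chicken stock: 18 oz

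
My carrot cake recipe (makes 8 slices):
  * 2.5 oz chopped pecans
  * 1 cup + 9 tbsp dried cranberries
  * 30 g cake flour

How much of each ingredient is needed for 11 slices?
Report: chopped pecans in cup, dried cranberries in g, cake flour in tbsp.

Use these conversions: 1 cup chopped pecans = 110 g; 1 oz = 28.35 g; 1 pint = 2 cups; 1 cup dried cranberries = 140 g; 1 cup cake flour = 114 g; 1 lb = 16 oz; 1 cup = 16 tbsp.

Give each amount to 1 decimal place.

chopped pecans: 0.9 cup; dried cranberries: 300.8 g; cake flour: 5.8 tbsp

Scaling factor: 11/8 = 1.375.
chopped pecans: 2.5 oz × 11/8 × 28.35 g/oz ÷ 110 g/cup ≈ 0.9 cup
dried cranberries: (1 cup + 9 tbsp = 1.5625 cup) × 11/8 × 140 g/cup ≈ 300.8 g
cake flour: 30 g × 11/8 ÷ 114 g/cup × 16 tbsp/cup ≈ 5.8 tbsp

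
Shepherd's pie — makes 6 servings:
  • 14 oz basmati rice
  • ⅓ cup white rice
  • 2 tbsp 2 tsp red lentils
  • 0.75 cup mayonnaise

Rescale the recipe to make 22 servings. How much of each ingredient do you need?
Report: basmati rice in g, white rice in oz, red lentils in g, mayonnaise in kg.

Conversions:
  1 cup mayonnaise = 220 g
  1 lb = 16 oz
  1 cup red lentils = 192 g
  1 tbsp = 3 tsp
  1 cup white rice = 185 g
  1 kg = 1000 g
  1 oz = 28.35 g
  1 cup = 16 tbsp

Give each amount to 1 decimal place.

Scaling factor: 22/6 = 11/3.
basmati rice: 14 oz × 11/3 × 28.35 g/oz = 1455.3 g
white rice: 1/3 cup × 11/3 × 185 g/cup ÷ 28.35 g/oz ≈ 8.0 oz
red lentils: (2 tbsp + 2 tsp = 8/3 tbsp) × 11/3 ÷ 16 tbsp/cup × 192 g/cup ≈ 117.3 g
mayonnaise: 0.75 cup × 11/3 × 220 g/cup ÷ 1000 g/kg ≈ 0.6 kg

basmati rice: 1455.3 g; white rice: 8.0 oz; red lentils: 117.3 g; mayonnaise: 0.6 kg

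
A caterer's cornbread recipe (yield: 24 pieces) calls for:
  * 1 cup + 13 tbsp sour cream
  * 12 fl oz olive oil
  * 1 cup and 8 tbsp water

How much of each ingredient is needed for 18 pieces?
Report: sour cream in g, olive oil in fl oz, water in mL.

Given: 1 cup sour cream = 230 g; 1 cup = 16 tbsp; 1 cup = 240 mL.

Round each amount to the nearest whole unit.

sour cream: 313 g; olive oil: 9 fl oz; water: 270 mL

Scaling factor: 18/24 = 3/4 = 0.75.
sour cream: (1 cup + 13 tbsp = 1.8125 cup) × 3/4 × 230 g/cup ≈ 313 g
olive oil: 12 fl oz × 3/4 = 9 fl oz
water: (1 cup + 8 tbsp = 1.5 cup) × 3/4 × 240 mL/cup = 270 mL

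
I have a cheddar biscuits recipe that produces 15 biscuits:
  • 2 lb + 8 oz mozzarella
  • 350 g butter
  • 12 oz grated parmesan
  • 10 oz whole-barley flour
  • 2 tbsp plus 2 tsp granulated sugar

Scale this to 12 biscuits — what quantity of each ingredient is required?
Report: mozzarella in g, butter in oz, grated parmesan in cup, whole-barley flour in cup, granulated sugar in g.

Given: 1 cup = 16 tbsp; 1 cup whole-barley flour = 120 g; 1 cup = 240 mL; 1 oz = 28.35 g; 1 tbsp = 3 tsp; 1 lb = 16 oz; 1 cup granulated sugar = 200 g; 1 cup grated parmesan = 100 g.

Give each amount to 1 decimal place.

mozzarella: 907.2 g; butter: 9.9 oz; grated parmesan: 2.7 cup; whole-barley flour: 1.9 cup; granulated sugar: 26.7 g

Scaling factor: 12/15 = 4/5 = 0.8.
mozzarella: (2 lb + 8 oz = 2.5 lb) × 4/5 × 16 oz/lb × 28.35 g/oz = 907.2 g
butter: 350 g × 4/5 ÷ 28.35 g/oz ≈ 9.9 oz
grated parmesan: 12 oz × 4/5 × 28.35 g/oz ÷ 100 g/cup ≈ 2.7 cup
whole-barley flour: 10 oz × 4/5 × 28.35 g/oz ÷ 120 g/cup ≈ 1.9 cup
granulated sugar: (2 tbsp + 2 tsp = 8/3 tbsp) × 4/5 ÷ 16 tbsp/cup × 200 g/cup ≈ 26.7 g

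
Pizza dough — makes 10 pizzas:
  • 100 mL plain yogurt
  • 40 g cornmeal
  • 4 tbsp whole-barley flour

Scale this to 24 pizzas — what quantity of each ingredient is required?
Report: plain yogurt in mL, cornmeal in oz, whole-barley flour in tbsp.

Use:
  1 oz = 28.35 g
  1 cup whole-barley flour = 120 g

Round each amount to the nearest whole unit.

plain yogurt: 240 mL; cornmeal: 3 oz; whole-barley flour: 10 tbsp

Scaling factor: 24/10 = 12/5 = 2.4.
plain yogurt: 100 mL × 12/5 = 240 mL
cornmeal: 40 g × 12/5 ÷ 28.35 g/oz ≈ 3 oz
whole-barley flour: 4 tbsp × 12/5 ≈ 10 tbsp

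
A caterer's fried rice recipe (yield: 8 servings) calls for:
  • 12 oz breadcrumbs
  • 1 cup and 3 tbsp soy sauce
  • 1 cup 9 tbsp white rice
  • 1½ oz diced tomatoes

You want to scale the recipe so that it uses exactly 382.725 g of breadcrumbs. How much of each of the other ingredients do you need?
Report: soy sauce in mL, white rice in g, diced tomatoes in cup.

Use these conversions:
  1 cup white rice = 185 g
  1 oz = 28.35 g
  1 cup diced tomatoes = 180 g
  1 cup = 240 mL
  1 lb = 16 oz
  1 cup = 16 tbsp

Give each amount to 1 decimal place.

The original recipe has 340.2 g of breadcrumbs, so the scaling factor is 382.725 ÷ 340.2 = 9/8 = 1.125.
soy sauce: (1 cup + 3 tbsp = 1.1875 cup) × 9/8 × 240 mL/cup ≈ 320.6 mL
white rice: (1 cup + 9 tbsp = 1.5625 cup) × 9/8 × 185 g/cup ≈ 325.2 g
diced tomatoes: 1.5 oz × 9/8 × 28.35 g/oz ÷ 180 g/cup ≈ 0.3 cup

soy sauce: 320.6 mL; white rice: 325.2 g; diced tomatoes: 0.3 cup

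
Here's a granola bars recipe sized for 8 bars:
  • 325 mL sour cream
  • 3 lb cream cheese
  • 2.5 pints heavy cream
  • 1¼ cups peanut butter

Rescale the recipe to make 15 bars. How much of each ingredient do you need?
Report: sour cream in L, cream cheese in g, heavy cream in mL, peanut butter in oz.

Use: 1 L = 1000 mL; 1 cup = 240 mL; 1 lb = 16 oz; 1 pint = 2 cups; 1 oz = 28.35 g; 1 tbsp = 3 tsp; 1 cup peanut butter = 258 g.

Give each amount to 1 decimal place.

Scaling factor: 15/8 = 1.875.
sour cream: 325 mL × 15/8 ÷ 1000 mL/L ≈ 0.6 L
cream cheese: 3 lb × 15/8 × 16 oz/lb × 28.35 g/oz = 2551.5 g
heavy cream: 2.5 pint × 15/8 × 2 cup/pint × 240 mL/cup = 2250.0 mL
peanut butter: 1.25 cup × 15/8 × 258 g/cup ÷ 28.35 g/oz ≈ 21.3 oz

sour cream: 0.6 L; cream cheese: 2551.5 g; heavy cream: 2250.0 mL; peanut butter: 21.3 oz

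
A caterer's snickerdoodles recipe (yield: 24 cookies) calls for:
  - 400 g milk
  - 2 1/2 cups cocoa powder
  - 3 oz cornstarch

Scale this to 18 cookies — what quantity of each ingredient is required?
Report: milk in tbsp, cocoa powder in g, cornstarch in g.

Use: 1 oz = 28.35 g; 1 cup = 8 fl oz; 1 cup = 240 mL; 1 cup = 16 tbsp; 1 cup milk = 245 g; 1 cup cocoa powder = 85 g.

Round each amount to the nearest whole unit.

Scaling factor: 18/24 = 3/4 = 0.75.
milk: 400 g × 3/4 ÷ 245 g/cup × 16 tbsp/cup ≈ 20 tbsp
cocoa powder: 2.5 cup × 3/4 × 85 g/cup ≈ 159 g
cornstarch: 3 oz × 3/4 × 28.35 g/oz ≈ 64 g

milk: 20 tbsp; cocoa powder: 159 g; cornstarch: 64 g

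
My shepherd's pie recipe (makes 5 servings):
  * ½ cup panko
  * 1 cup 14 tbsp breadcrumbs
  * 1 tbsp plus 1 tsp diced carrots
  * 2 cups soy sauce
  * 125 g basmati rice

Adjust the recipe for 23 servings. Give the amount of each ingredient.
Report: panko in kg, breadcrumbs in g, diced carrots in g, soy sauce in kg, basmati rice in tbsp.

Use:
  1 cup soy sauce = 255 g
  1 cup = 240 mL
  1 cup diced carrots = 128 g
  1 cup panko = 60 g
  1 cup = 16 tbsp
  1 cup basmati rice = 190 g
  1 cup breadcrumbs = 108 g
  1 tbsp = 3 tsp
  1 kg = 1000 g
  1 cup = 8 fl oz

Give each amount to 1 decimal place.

panko: 0.1 kg; breadcrumbs: 931.5 g; diced carrots: 49.1 g; soy sauce: 2.3 kg; basmati rice: 48.4 tbsp

Scaling factor: 23/5 = 4.6.
panko: 0.5 cup × 23/5 × 60 g/cup ÷ 1000 g/kg ≈ 0.1 kg
breadcrumbs: (1 cup + 14 tbsp = 1.875 cup) × 23/5 × 108 g/cup = 931.5 g
diced carrots: (1 tbsp + 1 tsp = 4/3 tbsp) × 23/5 ÷ 16 tbsp/cup × 128 g/cup ≈ 49.1 g
soy sauce: 2 cup × 23/5 × 255 g/cup ÷ 1000 g/kg ≈ 2.3 kg
basmati rice: 125 g × 23/5 ÷ 190 g/cup × 16 tbsp/cup ≈ 48.4 tbsp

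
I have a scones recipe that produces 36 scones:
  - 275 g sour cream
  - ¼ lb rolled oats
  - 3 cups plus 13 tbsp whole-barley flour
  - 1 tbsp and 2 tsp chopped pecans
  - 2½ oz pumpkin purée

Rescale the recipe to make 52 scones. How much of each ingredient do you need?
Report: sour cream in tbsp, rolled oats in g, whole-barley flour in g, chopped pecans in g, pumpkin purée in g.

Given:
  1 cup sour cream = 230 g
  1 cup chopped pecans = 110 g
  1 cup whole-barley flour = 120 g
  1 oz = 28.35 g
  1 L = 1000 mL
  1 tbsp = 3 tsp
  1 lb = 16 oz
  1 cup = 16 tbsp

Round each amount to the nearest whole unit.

sour cream: 28 tbsp; rolled oats: 164 g; whole-barley flour: 661 g; chopped pecans: 17 g; pumpkin purée: 102 g

Scaling factor: 52/36 = 13/9.
sour cream: 275 g × 13/9 ÷ 230 g/cup × 16 tbsp/cup ≈ 28 tbsp
rolled oats: 0.25 lb × 13/9 × 16 oz/lb × 28.35 g/oz ≈ 164 g
whole-barley flour: (3 cup + 13 tbsp = 3.8125 cup) × 13/9 × 120 g/cup ≈ 661 g
chopped pecans: (1 tbsp + 2 tsp = 5/3 tbsp) × 13/9 ÷ 16 tbsp/cup × 110 g/cup ≈ 17 g
pumpkin purée: 2.5 oz × 13/9 × 28.35 g/oz ≈ 102 g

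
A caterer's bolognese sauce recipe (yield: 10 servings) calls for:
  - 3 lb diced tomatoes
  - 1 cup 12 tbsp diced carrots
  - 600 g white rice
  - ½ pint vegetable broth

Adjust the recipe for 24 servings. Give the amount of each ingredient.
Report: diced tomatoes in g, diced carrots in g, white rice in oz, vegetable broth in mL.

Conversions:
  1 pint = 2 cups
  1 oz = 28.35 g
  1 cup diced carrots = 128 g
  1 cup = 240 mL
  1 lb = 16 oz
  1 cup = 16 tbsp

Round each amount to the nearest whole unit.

Scaling factor: 24/10 = 12/5 = 2.4.
diced tomatoes: 3 lb × 12/5 × 16 oz/lb × 28.35 g/oz ≈ 3266 g
diced carrots: (1 cup + 12 tbsp = 1.75 cup) × 12/5 × 128 g/cup ≈ 538 g
white rice: 600 g × 12/5 ÷ 28.35 g/oz ≈ 51 oz
vegetable broth: 0.5 pint × 12/5 × 2 cup/pint × 240 mL/cup = 576 mL

diced tomatoes: 3266 g; diced carrots: 538 g; white rice: 51 oz; vegetable broth: 576 mL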